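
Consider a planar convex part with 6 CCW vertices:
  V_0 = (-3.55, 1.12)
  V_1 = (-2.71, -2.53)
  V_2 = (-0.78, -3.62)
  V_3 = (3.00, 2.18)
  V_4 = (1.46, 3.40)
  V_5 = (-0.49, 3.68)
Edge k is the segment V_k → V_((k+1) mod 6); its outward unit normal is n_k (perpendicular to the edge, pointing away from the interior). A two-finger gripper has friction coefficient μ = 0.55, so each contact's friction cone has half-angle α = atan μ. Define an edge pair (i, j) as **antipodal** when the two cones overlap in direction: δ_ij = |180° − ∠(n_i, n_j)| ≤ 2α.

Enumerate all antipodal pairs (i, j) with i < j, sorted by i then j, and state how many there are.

count = 5; pairs: (0,2), (0,3), (1,3), (1,4), (2,5)

α = atan 0.55 = 28.81°;  2α = 57.62°
n_0 = (-0.9745, -0.2243)
n_1 = (-0.4918, -0.8707)
n_2 = (+0.8378, -0.5460)
n_3 = (+0.6210, +0.7838)
n_4 = (+0.1421, +0.9898)
n_5 = (-0.6417, +0.7670)
  (0,1): δ = 132.42°  ·
  (0,2): δ = 46.05°  ✓
  (0,3): δ = 38.65°  ✓
  (0,4): δ = 68.87°  ·
  (0,5): δ = 116.96°  ·
  (1,2): δ = 93.64°  ·
  (1,3): δ = 8.93°  ✓
  (1,4): δ = 21.29°  ✓
  (1,5): δ = 69.37°  ·
  (2,3): δ = 95.29°  ·
  (2,4): δ = 65.08°  ·
  (2,5): δ = 16.99°  ✓
  (3,4): δ = 149.78°  ·
  (3,5): δ = 101.70°  ·
  (4,5): δ = 131.91°  ·
antipodal pairs: 5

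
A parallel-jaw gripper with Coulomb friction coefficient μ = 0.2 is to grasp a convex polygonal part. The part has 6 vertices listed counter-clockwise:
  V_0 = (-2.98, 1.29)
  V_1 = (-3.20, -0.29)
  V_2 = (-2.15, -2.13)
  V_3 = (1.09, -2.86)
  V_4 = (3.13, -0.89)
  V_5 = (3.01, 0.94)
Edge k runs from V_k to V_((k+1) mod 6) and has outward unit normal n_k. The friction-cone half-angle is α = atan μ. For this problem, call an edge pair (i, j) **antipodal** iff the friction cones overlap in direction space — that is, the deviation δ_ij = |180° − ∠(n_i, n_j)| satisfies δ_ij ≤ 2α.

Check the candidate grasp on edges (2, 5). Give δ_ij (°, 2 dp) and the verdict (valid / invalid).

α = atan 0.2 = 11.31°;  2α = 22.62°
edge 2: e_2 = (+3.24, -0.73);  n_2 = (-0.2198, -0.9755)
edge 5: e_5 = (-5.99, +0.35);  n_5 = (+0.0583, +0.9983)
∠(n_2, n_5) = 170.65°
δ = |180° − 170.65°| = 9.35°
9.35° ≤ 2α = 22.62°  →  valid

δ = 9.35°, valid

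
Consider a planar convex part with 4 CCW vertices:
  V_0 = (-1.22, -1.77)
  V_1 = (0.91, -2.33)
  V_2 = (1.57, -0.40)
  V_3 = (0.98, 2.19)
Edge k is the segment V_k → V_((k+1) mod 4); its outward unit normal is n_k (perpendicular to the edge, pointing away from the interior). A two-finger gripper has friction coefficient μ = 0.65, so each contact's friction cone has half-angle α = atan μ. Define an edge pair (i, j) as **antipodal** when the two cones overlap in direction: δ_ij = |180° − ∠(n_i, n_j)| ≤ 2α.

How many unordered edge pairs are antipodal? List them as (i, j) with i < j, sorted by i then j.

count = 3; pairs: (0,2), (1,3), (2,3)

α = atan 0.65 = 33.02°;  2α = 66.05°
n_0 = (-0.2543, -0.9671)
n_1 = (+0.9462, -0.3236)
n_2 = (+0.9750, +0.2221)
n_3 = (-0.8742, +0.4856)
  (0,1): δ = 94.15°  ·
  (0,2): δ = 62.44°  ✓
  (0,3): δ = 75.68°  ·
  (1,2): δ = 148.29°  ·
  (1,3): δ = 10.18°  ✓
  (2,3): δ = 41.89°  ✓
antipodal pairs: 3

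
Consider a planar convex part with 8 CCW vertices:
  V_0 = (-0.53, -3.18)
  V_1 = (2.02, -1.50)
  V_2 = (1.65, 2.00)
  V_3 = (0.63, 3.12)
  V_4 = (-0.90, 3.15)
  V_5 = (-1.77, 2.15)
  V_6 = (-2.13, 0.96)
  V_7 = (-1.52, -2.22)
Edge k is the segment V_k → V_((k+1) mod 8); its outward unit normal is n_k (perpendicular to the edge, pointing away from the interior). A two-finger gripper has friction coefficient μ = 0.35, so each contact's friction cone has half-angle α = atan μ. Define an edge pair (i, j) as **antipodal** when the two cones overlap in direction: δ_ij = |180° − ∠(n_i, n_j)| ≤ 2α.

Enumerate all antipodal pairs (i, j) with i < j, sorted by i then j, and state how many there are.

α = atan 0.35 = 19.29°;  2α = 38.58°
n_0 = (+0.5502, -0.8351)
n_1 = (+0.9945, +0.1051)
n_2 = (+0.7393, +0.6733)
n_3 = (+0.0196, +0.9998)
n_4 = (-0.7544, +0.6564)
n_5 = (-0.9572, +0.2896)
n_6 = (-0.9821, -0.1884)
n_7 = (-0.6961, -0.7179)
  (0,1): δ = 117.34°  ·
  (0,2): δ = 81.05°  ·
  (0,3): δ = 34.50°  ✓
  (0,4): δ = 15.60°  ✓
  (0,5): δ = 39.79°  ·
  (0,6): δ = 67.48°  ·
  (0,7): δ = 102.50°  ·
  (1,2): δ = 143.71°  ·
  (1,3): δ = 97.16°  ·
  (1,4): δ = 47.06°  ·
  (1,5): δ = 22.87°  ✓
  (1,6): δ = 4.82°  ✓
  (1,7): δ = 39.85°  ·
  (2,3): δ = 133.45°  ·
  (2,4): δ = 83.35°  ·
  (2,5): δ = 59.16°  ·
  (2,6): δ = 31.47°  ✓
  (2,7): δ = 3.56°  ✓
  (3,4): δ = 129.90°  ·
  (3,5): δ = 105.71°  ·
  (3,6): δ = 78.02°  ·
  (3,7): δ = 43.00°  ·
  (4,5): δ = 155.81°  ·
  (4,6): δ = 128.12°  ·
  (4,7): δ = 93.10°  ·
  (5,6): δ = 152.31°  ·
  (5,7): δ = 117.29°  ·
  (6,7): δ = 144.98°  ·
antipodal pairs: 6

count = 6; pairs: (0,3), (0,4), (1,5), (1,6), (2,6), (2,7)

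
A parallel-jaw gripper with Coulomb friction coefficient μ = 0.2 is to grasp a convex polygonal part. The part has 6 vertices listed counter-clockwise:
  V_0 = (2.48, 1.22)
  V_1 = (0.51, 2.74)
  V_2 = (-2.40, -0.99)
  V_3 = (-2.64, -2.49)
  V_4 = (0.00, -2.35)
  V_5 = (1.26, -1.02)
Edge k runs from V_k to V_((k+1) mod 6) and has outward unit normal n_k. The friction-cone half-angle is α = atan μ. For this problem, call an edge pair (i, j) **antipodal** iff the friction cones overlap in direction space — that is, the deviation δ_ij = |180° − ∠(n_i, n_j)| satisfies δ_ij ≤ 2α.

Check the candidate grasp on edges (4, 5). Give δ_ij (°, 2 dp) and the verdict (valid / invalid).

α = atan 0.2 = 11.31°;  2α = 22.62°
edge 4: e_4 = (+1.26, +1.33);  n_4 = (+0.7260, -0.6877)
edge 5: e_5 = (+1.22, +2.24);  n_5 = (+0.8782, -0.4783)
∠(n_4, n_5) = 14.88°
δ = |180° − 14.88°| = 165.12°
165.12° > 2α = 22.62°  →  invalid

δ = 165.12°, invalid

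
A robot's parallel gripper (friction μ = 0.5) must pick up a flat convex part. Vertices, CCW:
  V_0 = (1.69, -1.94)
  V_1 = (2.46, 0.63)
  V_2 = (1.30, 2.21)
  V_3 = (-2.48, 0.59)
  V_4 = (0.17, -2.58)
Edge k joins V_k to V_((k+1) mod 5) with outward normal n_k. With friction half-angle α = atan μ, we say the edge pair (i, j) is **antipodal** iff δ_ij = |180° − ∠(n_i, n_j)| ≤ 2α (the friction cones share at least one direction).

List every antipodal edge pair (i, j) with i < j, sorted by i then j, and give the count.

count = 3; pairs: (0,2), (1,3), (2,4)

α = atan 0.5 = 26.57°;  2α = 53.13°
n_0 = (+0.9579, -0.2870)
n_1 = (+0.8061, +0.5918)
n_2 = (-0.3939, +0.9191)
n_3 = (-0.7672, -0.6414)
n_4 = (+0.3881, -0.9216)
  (0,1): δ = 127.04°  ·
  (0,2): δ = 50.12°  ✓
  (0,3): δ = 56.57°  ·
  (0,4): δ = 129.51°  ·
  (1,2): δ = 103.09°  ·
  (1,3): δ = 3.61°  ✓
  (1,4): δ = 76.55°  ·
  (2,3): δ = 73.30°  ·
  (2,4): δ = 0.36°  ✓
  (3,4): δ = 107.06°  ·
antipodal pairs: 3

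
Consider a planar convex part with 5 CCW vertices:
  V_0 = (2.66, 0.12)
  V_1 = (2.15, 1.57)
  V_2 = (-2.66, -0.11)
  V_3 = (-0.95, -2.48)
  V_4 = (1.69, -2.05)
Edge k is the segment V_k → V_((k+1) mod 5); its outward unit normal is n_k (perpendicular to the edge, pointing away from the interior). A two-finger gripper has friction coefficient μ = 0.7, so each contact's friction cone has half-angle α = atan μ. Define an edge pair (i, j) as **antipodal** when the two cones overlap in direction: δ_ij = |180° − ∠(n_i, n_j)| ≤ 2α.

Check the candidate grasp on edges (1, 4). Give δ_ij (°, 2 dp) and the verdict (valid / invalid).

δ = 46.66°, valid

α = atan 0.7 = 34.99°;  2α = 69.98°
edge 1: e_1 = (-4.81, -1.68);  n_1 = (-0.3297, +0.9441)
edge 4: e_4 = (+0.97, +2.17);  n_4 = (+0.9129, -0.4081)
∠(n_1, n_4) = 133.34°
δ = |180° − 133.34°| = 46.66°
46.66° ≤ 2α = 69.98°  →  valid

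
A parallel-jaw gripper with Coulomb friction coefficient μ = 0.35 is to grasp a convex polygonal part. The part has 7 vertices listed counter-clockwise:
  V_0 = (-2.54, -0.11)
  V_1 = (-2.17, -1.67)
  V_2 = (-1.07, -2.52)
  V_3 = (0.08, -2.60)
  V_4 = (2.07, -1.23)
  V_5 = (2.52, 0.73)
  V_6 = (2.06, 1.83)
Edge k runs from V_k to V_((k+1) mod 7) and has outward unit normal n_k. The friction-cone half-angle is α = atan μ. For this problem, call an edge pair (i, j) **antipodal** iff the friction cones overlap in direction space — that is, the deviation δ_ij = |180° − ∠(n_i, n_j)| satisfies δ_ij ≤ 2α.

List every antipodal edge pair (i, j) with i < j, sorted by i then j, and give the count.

α = atan 0.35 = 19.29°;  2α = 38.58°
n_0 = (-0.9730, -0.2308)
n_1 = (-0.6114, -0.7913)
n_2 = (-0.0694, -0.9976)
n_3 = (+0.5671, -0.8237)
n_4 = (+0.9746, -0.2238)
n_5 = (+0.9226, +0.3858)
n_6 = (-0.3886, +0.9214)
  (0,1): δ = 141.04°  ·
  (0,2): δ = 107.32°  ·
  (0,3): δ = 68.80°  ·
  (0,4): δ = 26.27°  ✓
  (0,5): δ = 9.35°  ✓
  (0,6): δ = 99.52°  ·
  (1,2): δ = 146.29°  ·
  (1,3): δ = 107.76°  ·
  (1,4): δ = 65.24°  ·
  (1,5): δ = 29.61°  ✓
  (1,6): δ = 60.56°  ·
  (2,3): δ = 141.48°  ·
  (2,4): δ = 98.95°  ·
  (2,5): δ = 63.33°  ·
  (2,6): δ = 26.85°  ✓
  (3,4): δ = 137.48°  ·
  (3,5): δ = 101.85°  ·
  (3,6): δ = 11.68°  ✓
  (4,5): δ = 144.38°  ·
  (4,6): δ = 54.20°  ·
  (5,6): δ = 89.83°  ·
antipodal pairs: 5

count = 5; pairs: (0,4), (0,5), (1,5), (2,6), (3,6)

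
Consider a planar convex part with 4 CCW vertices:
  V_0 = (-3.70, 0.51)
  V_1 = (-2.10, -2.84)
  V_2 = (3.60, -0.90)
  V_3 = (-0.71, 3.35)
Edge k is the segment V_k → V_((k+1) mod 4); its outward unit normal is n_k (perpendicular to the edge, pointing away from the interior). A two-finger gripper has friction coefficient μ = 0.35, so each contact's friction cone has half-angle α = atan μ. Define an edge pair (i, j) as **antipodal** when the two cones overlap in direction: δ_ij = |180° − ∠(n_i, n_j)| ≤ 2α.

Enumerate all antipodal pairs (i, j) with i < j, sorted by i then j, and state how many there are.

count = 2; pairs: (0,2), (1,3)

α = atan 0.35 = 19.29°;  2α = 38.58°
n_0 = (-0.9024, -0.4310)
n_1 = (+0.3222, -0.9467)
n_2 = (+0.7021, +0.7120)
n_3 = (-0.6887, +0.7251)
  (0,1): δ = 96.73°  ·
  (0,2): δ = 19.87°  ✓
  (0,3): δ = 108.00°  ·
  (1,2): δ = 63.39°  ·
  (1,3): δ = 24.73°  ✓
  (2,3): δ = 91.88°  ·
antipodal pairs: 2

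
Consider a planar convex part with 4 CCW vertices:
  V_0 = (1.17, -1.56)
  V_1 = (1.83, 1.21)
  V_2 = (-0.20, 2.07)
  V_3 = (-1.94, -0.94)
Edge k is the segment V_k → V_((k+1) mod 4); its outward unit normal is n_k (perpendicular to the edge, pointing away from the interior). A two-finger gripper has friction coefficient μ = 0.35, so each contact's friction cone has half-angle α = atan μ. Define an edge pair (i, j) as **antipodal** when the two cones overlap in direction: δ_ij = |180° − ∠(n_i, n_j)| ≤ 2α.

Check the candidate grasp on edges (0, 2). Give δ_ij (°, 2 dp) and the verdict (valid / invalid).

δ = 16.63°, valid

α = atan 0.35 = 19.29°;  2α = 38.58°
edge 0: e_0 = (+0.66, +2.77);  n_0 = (+0.9728, -0.2318)
edge 2: e_2 = (-1.74, -3.01);  n_2 = (-0.8658, +0.5005)
∠(n_0, n_2) = 163.37°
δ = |180° − 163.37°| = 16.63°
16.63° ≤ 2α = 38.58°  →  valid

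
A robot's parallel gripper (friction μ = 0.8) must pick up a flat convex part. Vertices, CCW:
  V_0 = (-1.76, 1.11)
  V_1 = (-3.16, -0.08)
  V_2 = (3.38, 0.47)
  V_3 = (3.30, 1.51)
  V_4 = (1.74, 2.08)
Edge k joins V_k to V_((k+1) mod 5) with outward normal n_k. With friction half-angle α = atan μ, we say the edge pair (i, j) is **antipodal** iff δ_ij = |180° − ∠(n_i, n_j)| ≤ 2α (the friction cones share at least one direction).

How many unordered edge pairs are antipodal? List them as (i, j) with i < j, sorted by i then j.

α = atan 0.8 = 38.66°;  2α = 77.32°
n_0 = (-0.6476, +0.7619)
n_1 = (+0.0838, -0.9965)
n_2 = (+0.9971, +0.0767)
n_3 = (+0.3432, +0.9393)
n_4 = (-0.2671, +0.9637)
  (0,1): δ = 35.56°  ✓
  (0,2): δ = 54.03°  ✓
  (0,3): δ = 119.56°  ·
  (0,4): δ = 155.13°  ·
  (1,2): δ = 90.41°  ·
  (1,3): δ = 24.88°  ✓
  (1,4): δ = 10.68°  ✓
  (2,3): δ = 114.47°  ·
  (2,4): δ = 78.91°  ·
  (3,4): δ = 144.44°  ·
antipodal pairs: 4

count = 4; pairs: (0,1), (0,2), (1,3), (1,4)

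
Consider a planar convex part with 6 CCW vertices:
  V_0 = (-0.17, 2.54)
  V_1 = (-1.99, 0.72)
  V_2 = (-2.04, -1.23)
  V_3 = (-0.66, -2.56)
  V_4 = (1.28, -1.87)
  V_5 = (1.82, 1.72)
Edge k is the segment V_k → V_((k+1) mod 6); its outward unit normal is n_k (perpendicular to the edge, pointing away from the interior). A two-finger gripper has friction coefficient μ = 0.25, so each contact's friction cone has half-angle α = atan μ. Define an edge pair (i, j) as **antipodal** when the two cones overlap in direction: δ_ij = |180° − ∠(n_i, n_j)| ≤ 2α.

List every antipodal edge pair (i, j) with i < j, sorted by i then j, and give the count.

α = atan 0.25 = 14.04°;  2α = 28.07°
n_0 = (-0.7071, +0.7071)
n_1 = (-0.9997, +0.0256)
n_2 = (-0.6939, -0.7200)
n_3 = (+0.3351, -0.9422)
n_4 = (+0.9889, -0.1487)
n_5 = (+0.3810, +0.9246)
  (0,1): δ = 136.47°  ·
  (0,2): δ = 88.94°  ·
  (0,3): δ = 25.42°  ✓
  (0,4): δ = 36.45°  ·
  (0,5): δ = 112.61°  ·
  (1,2): δ = 132.47°  ·
  (1,3): δ = 68.95°  ·
  (1,4): δ = 7.09°  ✓
  (1,5): δ = 69.07°  ·
  (2,3): δ = 116.48°  ·
  (2,4): δ = 54.61°  ·
  (2,5): δ = 21.55°  ✓
  (3,4): δ = 118.13°  ·
  (3,5): δ = 41.97°  ·
  (4,5): δ = 103.84°  ·
antipodal pairs: 3

count = 3; pairs: (0,3), (1,4), (2,5)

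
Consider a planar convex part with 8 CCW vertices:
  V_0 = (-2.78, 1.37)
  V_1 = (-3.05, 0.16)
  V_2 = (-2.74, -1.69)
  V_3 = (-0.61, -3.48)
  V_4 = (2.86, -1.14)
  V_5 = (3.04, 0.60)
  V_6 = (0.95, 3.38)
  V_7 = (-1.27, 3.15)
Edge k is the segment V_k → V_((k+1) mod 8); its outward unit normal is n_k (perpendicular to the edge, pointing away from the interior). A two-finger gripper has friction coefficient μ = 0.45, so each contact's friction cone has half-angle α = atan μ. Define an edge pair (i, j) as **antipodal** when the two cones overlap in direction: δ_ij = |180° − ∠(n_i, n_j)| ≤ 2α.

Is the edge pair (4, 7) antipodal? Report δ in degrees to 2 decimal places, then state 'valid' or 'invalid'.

α = atan 0.45 = 24.23°;  2α = 48.46°
edge 4: e_4 = (+0.18, +1.74);  n_4 = (+0.9947, -0.1029)
edge 7: e_7 = (-1.51, -1.78);  n_7 = (-0.7626, +0.6469)
∠(n_4, n_7) = 145.60°
δ = |180° − 145.60°| = 34.40°
34.40° ≤ 2α = 48.46°  →  valid

δ = 34.40°, valid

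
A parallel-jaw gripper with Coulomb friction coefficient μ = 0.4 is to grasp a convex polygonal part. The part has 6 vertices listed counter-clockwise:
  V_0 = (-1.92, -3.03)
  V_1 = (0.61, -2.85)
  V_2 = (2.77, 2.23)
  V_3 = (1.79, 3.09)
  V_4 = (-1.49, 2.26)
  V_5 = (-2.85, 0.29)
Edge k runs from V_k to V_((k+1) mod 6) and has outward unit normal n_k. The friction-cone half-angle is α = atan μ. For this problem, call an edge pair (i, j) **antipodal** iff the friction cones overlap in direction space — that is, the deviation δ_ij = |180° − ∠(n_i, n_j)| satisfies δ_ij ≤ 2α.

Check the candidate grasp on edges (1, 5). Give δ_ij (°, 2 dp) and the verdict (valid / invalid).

α = atan 0.4 = 21.80°;  2α = 43.60°
edge 1: e_1 = (+2.16, +5.08);  n_1 = (+0.9203, -0.3913)
edge 5: e_5 = (+0.93, -3.32);  n_5 = (-0.9629, -0.2697)
∠(n_1, n_5) = 141.32°
δ = |180° − 141.32°| = 38.68°
38.68° ≤ 2α = 43.60°  →  valid

δ = 38.68°, valid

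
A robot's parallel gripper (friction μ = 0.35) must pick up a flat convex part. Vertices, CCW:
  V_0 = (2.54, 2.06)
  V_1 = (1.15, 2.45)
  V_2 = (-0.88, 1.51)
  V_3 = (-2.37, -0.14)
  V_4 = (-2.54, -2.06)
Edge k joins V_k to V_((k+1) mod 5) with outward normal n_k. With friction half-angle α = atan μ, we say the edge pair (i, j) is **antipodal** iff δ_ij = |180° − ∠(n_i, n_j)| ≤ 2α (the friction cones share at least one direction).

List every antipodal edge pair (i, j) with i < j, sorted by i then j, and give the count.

α = atan 0.35 = 19.29°;  2α = 38.58°
n_0 = (+0.2701, +0.9628)
n_1 = (-0.4202, +0.9074)
n_2 = (-0.7422, +0.6702)
n_3 = (-0.9961, +0.0882)
n_4 = (+0.6299, -0.7767)
  (0,1): δ = 139.48°  ·
  (0,2): δ = 116.41°  ·
  (0,3): δ = 79.39°  ·
  (0,4): δ = 54.72°  ·
  (1,2): δ = 156.93°  ·
  (1,3): δ = 119.91°  ·
  (1,4): δ = 14.20°  ✓
  (2,3): δ = 142.98°  ·
  (2,4): δ = 8.87°  ✓
  (3,4): δ = 45.90°  ·
antipodal pairs: 2

count = 2; pairs: (1,4), (2,4)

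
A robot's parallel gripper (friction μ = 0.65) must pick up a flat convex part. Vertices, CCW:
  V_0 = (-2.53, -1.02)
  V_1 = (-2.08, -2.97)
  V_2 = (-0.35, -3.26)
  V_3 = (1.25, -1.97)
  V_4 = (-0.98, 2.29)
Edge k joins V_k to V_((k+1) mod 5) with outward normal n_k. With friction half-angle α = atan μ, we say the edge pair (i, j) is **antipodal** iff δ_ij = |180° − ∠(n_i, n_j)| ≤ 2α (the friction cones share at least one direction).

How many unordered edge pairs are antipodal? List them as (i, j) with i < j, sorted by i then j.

count = 5; pairs: (0,2), (0,3), (1,3), (2,4), (3,4)

α = atan 0.65 = 33.02°;  2α = 66.05°
n_0 = (-0.9744, -0.2249)
n_1 = (-0.1653, -0.9862)
n_2 = (+0.6277, -0.7785)
n_3 = (+0.8860, +0.4638)
n_4 = (-0.9056, +0.4241)
  (0,1): δ = 112.51°  ·
  (0,2): δ = 64.12°  ✓
  (0,3): δ = 14.64°  ✓
  (0,4): δ = 141.91°  ·
  (1,2): δ = 131.61°  ·
  (1,3): δ = 52.85°  ✓
  (1,4): δ = 74.42°  ·
  (2,3): δ = 101.25°  ·
  (2,4): δ = 26.03°  ✓
  (3,4): δ = 52.72°  ✓
antipodal pairs: 5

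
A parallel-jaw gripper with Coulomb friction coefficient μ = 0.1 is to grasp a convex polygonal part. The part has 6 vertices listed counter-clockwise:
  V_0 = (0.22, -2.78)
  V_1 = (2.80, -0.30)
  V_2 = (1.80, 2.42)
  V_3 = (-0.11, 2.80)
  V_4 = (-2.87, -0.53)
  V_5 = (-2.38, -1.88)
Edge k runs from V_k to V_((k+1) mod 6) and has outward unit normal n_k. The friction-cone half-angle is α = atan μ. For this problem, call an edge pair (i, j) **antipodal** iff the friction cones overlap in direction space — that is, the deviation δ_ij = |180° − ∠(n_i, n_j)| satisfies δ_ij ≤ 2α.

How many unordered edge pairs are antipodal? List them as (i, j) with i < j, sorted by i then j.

count = 3; pairs: (0,3), (1,4), (2,5)

α = atan 0.1 = 5.71°;  2α = 11.42°
n_0 = (+0.6930, -0.7209)
n_1 = (+0.9386, +0.3451)
n_2 = (+0.1951, +0.9808)
n_3 = (-0.7699, +0.6381)
n_4 = (-0.9400, -0.3412)
n_5 = (-0.3271, -0.9450)
  (0,1): δ = 113.68°  ·
  (0,2): δ = 55.12°  ·
  (0,3): δ = 6.48°  ✓
  (0,4): δ = 66.08°  ·
  (0,5): δ = 117.04°  ·
  (1,2): δ = 121.44°  ·
  (1,3): δ = 59.84°  ·
  (1,4): δ = 0.24°  ✓
  (1,5): δ = 50.72°  ·
  (2,3): δ = 118.40°  ·
  (2,4): δ = 58.80°  ·
  (2,5): δ = 7.84°  ✓
  (3,4): δ = 120.40°  ·
  (3,5): δ = 69.44°  ·
  (4,5): δ = 129.04°  ·
antipodal pairs: 3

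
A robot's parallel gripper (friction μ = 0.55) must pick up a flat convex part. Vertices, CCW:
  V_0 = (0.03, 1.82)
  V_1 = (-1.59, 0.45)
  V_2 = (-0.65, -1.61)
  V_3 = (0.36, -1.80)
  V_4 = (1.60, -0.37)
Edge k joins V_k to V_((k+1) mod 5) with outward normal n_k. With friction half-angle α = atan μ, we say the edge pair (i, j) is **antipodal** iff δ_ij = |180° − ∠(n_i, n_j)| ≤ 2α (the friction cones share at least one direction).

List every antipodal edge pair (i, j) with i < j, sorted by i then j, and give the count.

count = 4; pairs: (0,2), (0,3), (1,4), (2,4)

α = atan 0.55 = 28.81°;  2α = 57.62°
n_0 = (-0.6457, +0.7636)
n_1 = (-0.9098, -0.4151)
n_2 = (-0.1849, -0.9828)
n_3 = (+0.7555, -0.6551)
n_4 = (+0.8127, +0.5826)
  (0,1): δ = 105.69°  ·
  (0,2): δ = 50.87°  ✓
  (0,3): δ = 8.85°  ✓
  (0,4): δ = 85.42°  ·
  (1,2): δ = 125.18°  ·
  (1,3): δ = 65.46°  ·
  (1,4): δ = 11.11°  ✓
  (2,3): δ = 120.28°  ·
  (2,4): δ = 43.71°  ✓
  (3,4): δ = 103.43°  ·
antipodal pairs: 4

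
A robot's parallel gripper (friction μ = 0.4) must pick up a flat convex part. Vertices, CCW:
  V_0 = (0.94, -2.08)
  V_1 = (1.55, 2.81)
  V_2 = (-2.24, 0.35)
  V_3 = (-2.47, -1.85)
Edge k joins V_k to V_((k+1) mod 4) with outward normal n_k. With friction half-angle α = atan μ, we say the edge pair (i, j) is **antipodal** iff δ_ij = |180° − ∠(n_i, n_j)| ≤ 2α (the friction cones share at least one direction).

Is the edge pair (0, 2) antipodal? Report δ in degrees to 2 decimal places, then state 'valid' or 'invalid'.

α = atan 0.4 = 21.80°;  2α = 43.60°
edge 0: e_0 = (+0.61, +4.89);  n_0 = (+0.9923, -0.1238)
edge 2: e_2 = (-0.23, -2.20);  n_2 = (-0.9946, +0.1040)
∠(n_0, n_2) = 178.86°
δ = |180° − 178.86°| = 1.14°
1.14° ≤ 2α = 43.60°  →  valid

δ = 1.14°, valid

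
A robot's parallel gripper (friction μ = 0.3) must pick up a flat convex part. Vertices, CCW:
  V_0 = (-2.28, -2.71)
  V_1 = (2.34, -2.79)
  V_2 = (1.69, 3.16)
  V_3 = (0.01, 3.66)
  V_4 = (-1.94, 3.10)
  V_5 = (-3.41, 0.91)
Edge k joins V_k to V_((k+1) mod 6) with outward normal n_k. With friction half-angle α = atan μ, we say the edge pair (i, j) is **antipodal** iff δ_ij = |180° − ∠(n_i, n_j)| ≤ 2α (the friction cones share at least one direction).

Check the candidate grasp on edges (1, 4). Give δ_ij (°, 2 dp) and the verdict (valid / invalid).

δ = 40.11°, invalid

α = atan 0.3 = 16.70°;  2α = 33.40°
edge 1: e_1 = (-0.65, +5.95);  n_1 = (+0.9941, +0.1086)
edge 4: e_4 = (-1.47, -2.19);  n_4 = (-0.8303, +0.5573)
∠(n_1, n_4) = 139.89°
δ = |180° − 139.89°| = 40.11°
40.11° > 2α = 33.40°  →  invalid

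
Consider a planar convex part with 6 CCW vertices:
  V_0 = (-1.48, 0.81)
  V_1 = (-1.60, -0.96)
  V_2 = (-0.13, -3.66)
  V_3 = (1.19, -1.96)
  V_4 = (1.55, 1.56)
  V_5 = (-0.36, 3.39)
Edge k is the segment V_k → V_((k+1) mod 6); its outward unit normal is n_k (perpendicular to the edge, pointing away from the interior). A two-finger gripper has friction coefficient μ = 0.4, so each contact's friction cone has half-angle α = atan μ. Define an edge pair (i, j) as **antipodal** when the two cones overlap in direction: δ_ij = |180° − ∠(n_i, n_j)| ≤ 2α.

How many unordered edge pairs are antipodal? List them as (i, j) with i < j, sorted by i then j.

α = atan 0.4 = 21.80°;  2α = 43.60°
n_0 = (-0.9977, +0.0676)
n_1 = (-0.8783, -0.4782)
n_2 = (+0.7899, -0.6133)
n_3 = (+0.9948, -0.1017)
n_4 = (+0.6918, +0.7221)
n_5 = (-0.9173, +0.3982)
  (0,1): δ = 147.56°  ·
  (0,2): δ = 33.95°  ✓
  (0,3): δ = 1.96°  ✓
  (0,4): δ = 50.10°  ·
  (0,5): δ = 160.41°  ·
  (1,2): δ = 66.39°  ·
  (1,3): δ = 34.41°  ✓
  (1,4): δ = 17.66°  ✓
  (1,5): δ = 127.97°  ·
  (2,3): δ = 148.01°  ·
  (2,4): δ = 95.95°  ·
  (2,5): δ = 14.36°  ✓
  (3,4): δ = 127.94°  ·
  (3,5): δ = 17.63°  ✓
  (4,5): δ = 69.69°  ·
antipodal pairs: 6

count = 6; pairs: (0,2), (0,3), (1,3), (1,4), (2,5), (3,5)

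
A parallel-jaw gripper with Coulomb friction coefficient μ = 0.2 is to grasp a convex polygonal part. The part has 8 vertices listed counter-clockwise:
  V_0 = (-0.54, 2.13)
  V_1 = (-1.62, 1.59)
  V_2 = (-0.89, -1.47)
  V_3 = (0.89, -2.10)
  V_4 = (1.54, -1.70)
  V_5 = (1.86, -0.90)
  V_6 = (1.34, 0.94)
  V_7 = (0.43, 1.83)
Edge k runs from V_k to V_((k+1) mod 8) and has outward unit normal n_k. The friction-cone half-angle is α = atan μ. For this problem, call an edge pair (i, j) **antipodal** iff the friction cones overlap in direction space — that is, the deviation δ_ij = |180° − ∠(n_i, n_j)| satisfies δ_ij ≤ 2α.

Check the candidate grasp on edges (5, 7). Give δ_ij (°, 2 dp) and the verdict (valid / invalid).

α = atan 0.2 = 11.31°;  2α = 22.62°
edge 5: e_5 = (-0.52, +1.84);  n_5 = (+0.9623, +0.2720)
edge 7: e_7 = (-0.97, +0.30);  n_7 = (+0.2955, +0.9554)
∠(n_5, n_7) = 57.03°
δ = |180° − 57.03°| = 122.97°
122.97° > 2α = 22.62°  →  invalid

δ = 122.97°, invalid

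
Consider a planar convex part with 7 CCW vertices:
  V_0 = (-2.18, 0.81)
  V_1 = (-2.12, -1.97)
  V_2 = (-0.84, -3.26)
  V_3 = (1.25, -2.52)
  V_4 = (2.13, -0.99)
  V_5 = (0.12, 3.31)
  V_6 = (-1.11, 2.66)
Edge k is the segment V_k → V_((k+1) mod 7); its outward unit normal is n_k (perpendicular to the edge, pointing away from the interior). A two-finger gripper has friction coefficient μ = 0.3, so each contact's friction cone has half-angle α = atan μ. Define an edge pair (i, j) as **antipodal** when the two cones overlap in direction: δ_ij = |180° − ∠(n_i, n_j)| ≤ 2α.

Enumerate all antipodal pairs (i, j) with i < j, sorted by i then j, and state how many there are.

count = 6; pairs: (0,3), (0,4), (1,4), (2,5), (3,5), (3,6)

α = atan 0.3 = 16.70°;  2α = 33.40°
n_0 = (-0.9998, -0.0216)
n_1 = (-0.7099, -0.7044)
n_2 = (+0.3338, -0.9427)
n_3 = (+0.8668, -0.4986)
n_4 = (+0.9059, +0.4235)
n_5 = (-0.4672, +0.8841)
n_6 = (-0.8656, +0.5007)
  (0,1): δ = 136.46°  ·
  (0,2): δ = 71.74°  ·
  (0,3): δ = 31.14°  ✓
  (0,4): δ = 23.82°  ✓
  (0,5): δ = 116.62°  ·
  (0,6): δ = 148.72°  ·
  (1,2): δ = 115.28°  ·
  (1,3): δ = 74.68°  ·
  (1,4): δ = 19.72°  ✓
  (1,5): δ = 73.08°  ·
  (1,6): δ = 105.18°  ·
  (2,3): δ = 139.40°  ·
  (2,4): δ = 84.44°  ·
  (2,5): δ = 8.36°  ✓
  (2,6): δ = 40.46°  ·
  (3,4): δ = 125.04°  ·
  (3,5): δ = 32.24°  ✓
  (3,6): δ = 0.14°  ✓
  (4,5): δ = 87.20°  ·
  (4,6): δ = 55.10°  ·
  (5,6): δ = 147.90°  ·
antipodal pairs: 6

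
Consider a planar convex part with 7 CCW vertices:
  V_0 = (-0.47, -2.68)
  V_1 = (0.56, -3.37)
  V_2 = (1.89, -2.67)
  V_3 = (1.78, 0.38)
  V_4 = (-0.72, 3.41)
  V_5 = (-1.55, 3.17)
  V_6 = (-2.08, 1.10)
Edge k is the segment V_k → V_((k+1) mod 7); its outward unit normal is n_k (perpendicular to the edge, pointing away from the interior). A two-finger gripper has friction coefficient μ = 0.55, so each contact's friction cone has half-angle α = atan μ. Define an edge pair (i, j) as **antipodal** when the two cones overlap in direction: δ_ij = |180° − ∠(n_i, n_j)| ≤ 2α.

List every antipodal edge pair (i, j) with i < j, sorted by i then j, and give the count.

count = 9; pairs: (0,2), (0,3), (0,4), (1,4), (1,5), (2,5), (2,6), (3,5), (3,6)

α = atan 0.55 = 28.81°;  2α = 57.62°
n_0 = (-0.5566, -0.8308)
n_1 = (+0.4657, -0.8849)
n_2 = (+0.9994, +0.0360)
n_3 = (+0.7713, +0.6364)
n_4 = (-0.2778, +0.9606)
n_5 = (-0.9688, +0.2480)
n_6 = (-0.9200, -0.3919)
  (0,1): δ = 118.42°  ·
  (0,2): δ = 54.12°  ✓
  (0,3): δ = 16.66°  ✓
  (0,4): δ = 49.95°  ✓
  (0,5): δ = 109.46°  ·
  (0,6): δ = 146.89°  ·
  (1,2): δ = 115.69°  ·
  (1,3): δ = 78.23°  ·
  (1,4): δ = 11.63°  ✓
  (1,5): δ = 47.88°  ✓
  (1,6): δ = 85.31°  ·
  (2,3): δ = 142.54°  ·
  (2,4): δ = 75.94°  ·
  (2,5): δ = 16.43°  ✓
  (2,6): δ = 21.00°  ✓
  (3,4): δ = 113.40°  ·
  (3,5): δ = 53.89°  ✓
  (3,6): δ = 16.46°  ✓
  (4,5): δ = 120.49°  ·
  (4,6): δ = 83.06°  ·
  (5,6): δ = 142.57°  ·
antipodal pairs: 9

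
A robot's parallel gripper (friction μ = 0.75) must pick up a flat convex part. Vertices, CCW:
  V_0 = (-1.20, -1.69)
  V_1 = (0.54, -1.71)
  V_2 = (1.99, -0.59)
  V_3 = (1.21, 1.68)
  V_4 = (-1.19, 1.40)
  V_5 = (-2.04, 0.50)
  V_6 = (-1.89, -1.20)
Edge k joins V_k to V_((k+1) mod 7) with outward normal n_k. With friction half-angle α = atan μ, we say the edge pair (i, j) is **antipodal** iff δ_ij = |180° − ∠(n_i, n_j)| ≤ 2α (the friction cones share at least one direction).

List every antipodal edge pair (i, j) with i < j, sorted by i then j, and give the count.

count = 10; pairs: (0,2), (0,3), (0,4), (1,3), (1,4), (1,5), (2,4), (2,5), (2,6), (3,6)

α = atan 0.75 = 36.87°;  2α = 73.74°
n_0 = (-0.0115, -0.9999)
n_1 = (+0.6113, -0.7914)
n_2 = (+0.9457, +0.3250)
n_3 = (-0.1159, +0.9933)
n_4 = (-0.7270, +0.6866)
n_5 = (-0.9961, -0.0879)
n_6 = (-0.5790, -0.8153)
  (0,1): δ = 141.66°  ·
  (0,2): δ = 70.38°  ✓
  (0,3): δ = 7.31°  ✓
  (0,4): δ = 47.30°  ✓
  (0,5): δ = 95.70°  ·
  (0,6): δ = 145.28°  ·
  (1,2): δ = 108.72°  ·
  (1,3): δ = 31.03°  ✓
  (1,4): δ = 8.95°  ✓
  (1,5): δ = 57.36°  ✓
  (1,6): δ = 106.94°  ·
  (2,3): δ = 102.31°  ·
  (2,4): δ = 62.33°  ✓
  (2,5): δ = 13.92°  ✓
  (2,6): δ = 35.66°  ✓
  (3,4): δ = 140.02°  ·
  (3,5): δ = 91.61°  ·
  (3,6): δ = 42.03°  ✓
  (4,5): δ = 131.59°  ·
  (4,6): δ = 82.02°  ·
  (5,6): δ = 130.42°  ·
antipodal pairs: 10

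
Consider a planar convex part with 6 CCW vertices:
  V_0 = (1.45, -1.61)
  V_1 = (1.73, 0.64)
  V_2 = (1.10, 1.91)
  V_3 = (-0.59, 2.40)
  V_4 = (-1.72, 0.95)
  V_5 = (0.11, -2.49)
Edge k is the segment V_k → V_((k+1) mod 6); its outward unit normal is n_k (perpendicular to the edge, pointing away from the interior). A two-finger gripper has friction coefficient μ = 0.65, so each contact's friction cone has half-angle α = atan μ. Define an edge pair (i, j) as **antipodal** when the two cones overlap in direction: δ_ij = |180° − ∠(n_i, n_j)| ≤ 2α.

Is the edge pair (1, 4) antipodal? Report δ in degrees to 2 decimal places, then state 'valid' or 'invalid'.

α = atan 0.65 = 33.02°;  2α = 66.05°
edge 1: e_1 = (-0.63, +1.27);  n_1 = (+0.8958, +0.4444)
edge 4: e_4 = (+1.83, -3.44);  n_4 = (-0.8828, -0.4697)
∠(n_1, n_4) = 178.37°
δ = |180° − 178.37°| = 1.63°
1.63° ≤ 2α = 66.05°  →  valid

δ = 1.63°, valid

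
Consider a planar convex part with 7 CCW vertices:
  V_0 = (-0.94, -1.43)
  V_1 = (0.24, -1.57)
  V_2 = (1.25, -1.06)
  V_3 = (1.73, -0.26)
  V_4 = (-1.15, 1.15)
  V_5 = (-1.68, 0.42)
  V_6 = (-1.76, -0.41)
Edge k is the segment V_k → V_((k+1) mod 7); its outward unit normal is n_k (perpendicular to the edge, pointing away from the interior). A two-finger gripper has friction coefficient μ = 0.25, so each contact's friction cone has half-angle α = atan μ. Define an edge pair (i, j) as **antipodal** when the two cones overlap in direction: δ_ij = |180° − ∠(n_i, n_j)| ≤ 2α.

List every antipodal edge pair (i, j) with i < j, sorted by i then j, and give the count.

α = atan 0.25 = 14.04°;  2α = 28.07°
n_0 = (-0.1178, -0.9930)
n_1 = (+0.4507, -0.8927)
n_2 = (+0.8575, -0.5145)
n_3 = (+0.4397, +0.8981)
n_4 = (-0.8092, +0.5875)
n_5 = (-0.9954, +0.0959)
n_6 = (-0.7794, -0.6266)
  (0,1): δ = 146.44°  ·
  (0,2): δ = 114.20°  ·
  (0,3): δ = 19.32°  ✓
  (0,4): δ = 60.79°  ·
  (0,5): δ = 91.26°  ·
  (0,6): δ = 135.56°  ·
  (1,2): δ = 147.76°  ·
  (1,3): δ = 52.88°  ·
  (1,4): δ = 27.23°  ✓
  (1,5): δ = 57.70°  ·
  (1,6): δ = 102.01°  ·
  (2,3): δ = 85.12°  ·
  (2,4): δ = 5.02°  ✓
  (2,5): δ = 25.46°  ✓
  (2,6): δ = 69.76°  ·
  (3,4): δ = 99.90°  ·
  (3,5): δ = 69.42°  ·
  (3,6): δ = 25.12°  ✓
  (4,5): δ = 149.52°  ·
  (4,6): δ = 105.22°  ·
  (5,6): δ = 135.70°  ·
antipodal pairs: 5

count = 5; pairs: (0,3), (1,4), (2,4), (2,5), (3,6)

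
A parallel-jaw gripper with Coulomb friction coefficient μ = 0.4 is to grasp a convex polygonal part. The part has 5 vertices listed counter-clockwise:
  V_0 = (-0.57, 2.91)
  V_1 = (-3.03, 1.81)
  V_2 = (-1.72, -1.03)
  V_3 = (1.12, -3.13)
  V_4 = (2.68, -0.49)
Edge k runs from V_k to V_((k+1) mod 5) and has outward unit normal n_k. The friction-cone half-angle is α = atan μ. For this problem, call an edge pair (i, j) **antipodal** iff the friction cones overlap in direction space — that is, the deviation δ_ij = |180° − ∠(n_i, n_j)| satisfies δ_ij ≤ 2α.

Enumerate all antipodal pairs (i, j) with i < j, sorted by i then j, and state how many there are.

count = 3; pairs: (0,3), (1,4), (2,4)

α = atan 0.4 = 21.80°;  2α = 43.60°
n_0 = (-0.4082, +0.9129)
n_1 = (-0.9081, -0.4189)
n_2 = (-0.5946, -0.8041)
n_3 = (+0.8609, -0.5087)
n_4 = (+0.7229, +0.6910)
  (0,1): δ = 89.33°  ·
  (0,2): δ = 60.57°  ·
  (0,3): δ = 35.33°  ✓
  (0,4): δ = 109.62°  ·
  (1,2): δ = 151.24°  ·
  (1,3): δ = 55.34°  ·
  (1,4): δ = 18.95°  ✓
  (2,3): δ = 84.10°  ·
  (2,4): δ = 9.81°  ✓
  (3,4): δ = 105.71°  ·
antipodal pairs: 3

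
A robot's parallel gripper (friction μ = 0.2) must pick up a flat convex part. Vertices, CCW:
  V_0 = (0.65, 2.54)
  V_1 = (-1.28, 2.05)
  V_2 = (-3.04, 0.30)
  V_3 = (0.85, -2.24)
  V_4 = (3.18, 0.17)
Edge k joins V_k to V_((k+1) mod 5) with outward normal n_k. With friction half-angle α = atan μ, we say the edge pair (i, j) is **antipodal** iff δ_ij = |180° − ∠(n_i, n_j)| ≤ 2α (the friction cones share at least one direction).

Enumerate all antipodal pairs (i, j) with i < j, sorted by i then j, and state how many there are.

count = 2; pairs: (1,3), (2,4)

α = atan 0.2 = 11.31°;  2α = 22.62°
n_0 = (-0.2461, +0.9692)
n_1 = (-0.7051, +0.7091)
n_2 = (-0.5467, -0.8373)
n_3 = (+0.7189, -0.6951)
n_4 = (+0.6837, +0.7298)
  (0,1): δ = 149.41°  ·
  (0,2): δ = 47.39°  ·
  (0,3): δ = 31.72°  ·
  (0,4): δ = 122.62°  ·
  (1,2): δ = 77.98°  ·
  (1,3): δ = 1.13°  ✓
  (1,4): δ = 92.03°  ·
  (2,3): δ = 100.89°  ·
  (2,4): δ = 9.99°  ✓
  (3,4): δ = 89.10°  ·
antipodal pairs: 2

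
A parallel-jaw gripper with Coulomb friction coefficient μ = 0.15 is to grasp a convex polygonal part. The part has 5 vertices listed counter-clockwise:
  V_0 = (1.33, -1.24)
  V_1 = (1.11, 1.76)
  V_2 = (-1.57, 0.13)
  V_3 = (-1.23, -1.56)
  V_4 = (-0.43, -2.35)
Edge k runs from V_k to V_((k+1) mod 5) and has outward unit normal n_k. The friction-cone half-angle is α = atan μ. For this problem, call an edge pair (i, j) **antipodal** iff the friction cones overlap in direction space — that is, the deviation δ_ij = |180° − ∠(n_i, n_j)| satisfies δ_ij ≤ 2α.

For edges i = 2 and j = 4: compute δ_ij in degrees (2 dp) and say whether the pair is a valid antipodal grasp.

α = atan 0.15 = 8.53°;  2α = 17.06°
edge 2: e_2 = (+0.34, -1.69);  n_2 = (-0.9804, -0.1972)
edge 4: e_4 = (+1.76, +1.11);  n_4 = (+0.5335, -0.8458)
∠(n_2, n_4) = 110.86°
δ = |180° − 110.86°| = 69.14°
69.14° > 2α = 17.06°  →  invalid

δ = 69.14°, invalid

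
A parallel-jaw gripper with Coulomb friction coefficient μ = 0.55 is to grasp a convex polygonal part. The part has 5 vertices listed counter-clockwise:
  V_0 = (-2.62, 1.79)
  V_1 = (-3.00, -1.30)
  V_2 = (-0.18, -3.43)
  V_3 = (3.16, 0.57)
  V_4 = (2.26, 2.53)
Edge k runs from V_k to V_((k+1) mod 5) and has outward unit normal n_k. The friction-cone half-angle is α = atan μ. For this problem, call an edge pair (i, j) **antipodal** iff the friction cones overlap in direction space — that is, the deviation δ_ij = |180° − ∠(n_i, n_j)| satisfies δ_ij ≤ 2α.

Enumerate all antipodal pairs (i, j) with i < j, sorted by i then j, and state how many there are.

count = 5; pairs: (0,2), (0,3), (1,3), (1,4), (2,4)

α = atan 0.55 = 28.81°;  2α = 57.62°
n_0 = (-0.9925, +0.1221)
n_1 = (-0.6027, -0.7980)
n_2 = (+0.7676, -0.6409)
n_3 = (+0.9088, +0.4173)
n_4 = (-0.1499, +0.9887)
  (0,1): δ = 120.05°  ·
  (0,2): δ = 32.85°  ✓
  (0,3): δ = 31.67°  ✓
  (0,4): δ = 105.63°  ·
  (1,2): δ = 92.80°  ·
  (1,3): δ = 28.27°  ✓
  (1,4): δ = 45.69°  ✓
  (2,3): δ = 115.47°  ·
  (2,4): δ = 41.52°  ✓
  (3,4): δ = 106.04°  ·
antipodal pairs: 5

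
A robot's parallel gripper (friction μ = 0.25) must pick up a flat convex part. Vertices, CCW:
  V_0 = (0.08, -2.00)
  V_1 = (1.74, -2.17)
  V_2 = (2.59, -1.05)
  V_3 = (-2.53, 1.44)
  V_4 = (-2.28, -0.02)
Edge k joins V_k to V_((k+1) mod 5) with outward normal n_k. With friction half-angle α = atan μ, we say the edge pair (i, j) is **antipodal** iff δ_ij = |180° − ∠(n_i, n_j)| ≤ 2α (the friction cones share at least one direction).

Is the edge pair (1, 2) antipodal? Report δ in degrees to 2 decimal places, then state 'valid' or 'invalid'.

α = atan 0.25 = 14.04°;  2α = 28.07°
edge 1: e_1 = (+0.85, +1.12);  n_1 = (+0.7966, -0.6045)
edge 2: e_2 = (-5.12, +2.49);  n_2 = (+0.4374, +0.8993)
∠(n_1, n_2) = 101.26°
δ = |180° − 101.26°| = 78.74°
78.74° > 2α = 28.07°  →  invalid

δ = 78.74°, invalid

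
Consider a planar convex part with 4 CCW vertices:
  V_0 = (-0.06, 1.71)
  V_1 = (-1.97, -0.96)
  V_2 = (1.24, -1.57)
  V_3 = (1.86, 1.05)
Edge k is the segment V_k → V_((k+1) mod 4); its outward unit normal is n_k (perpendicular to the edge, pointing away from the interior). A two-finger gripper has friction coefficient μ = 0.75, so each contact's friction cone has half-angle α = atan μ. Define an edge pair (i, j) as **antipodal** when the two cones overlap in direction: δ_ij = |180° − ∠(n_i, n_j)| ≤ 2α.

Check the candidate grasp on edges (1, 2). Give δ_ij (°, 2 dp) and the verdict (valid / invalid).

δ = 92.55°, invalid

α = atan 0.75 = 36.87°;  2α = 73.74°
edge 1: e_1 = (+3.21, -0.61);  n_1 = (-0.1867, -0.9824)
edge 2: e_2 = (+0.62, +2.62);  n_2 = (+0.9731, -0.2303)
∠(n_1, n_2) = 87.45°
δ = |180° − 87.45°| = 92.55°
92.55° > 2α = 73.74°  →  invalid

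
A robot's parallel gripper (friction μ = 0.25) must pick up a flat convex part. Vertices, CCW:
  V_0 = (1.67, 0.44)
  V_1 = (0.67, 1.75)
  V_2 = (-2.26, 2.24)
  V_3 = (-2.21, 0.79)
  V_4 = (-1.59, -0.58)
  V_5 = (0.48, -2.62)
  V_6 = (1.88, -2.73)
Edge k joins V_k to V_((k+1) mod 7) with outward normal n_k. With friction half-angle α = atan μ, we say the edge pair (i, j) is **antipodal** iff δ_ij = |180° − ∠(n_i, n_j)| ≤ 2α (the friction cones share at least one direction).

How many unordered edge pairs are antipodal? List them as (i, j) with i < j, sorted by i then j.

α = atan 0.25 = 14.04°;  2α = 28.07°
n_0 = (+0.7949, +0.6068)
n_1 = (+0.1649, +0.9863)
n_2 = (-0.9994, -0.0345)
n_3 = (-0.9110, -0.4123)
n_4 = (-0.7019, -0.7122)
n_5 = (-0.0783, -0.9969)
n_6 = (+0.9978, +0.0661)
  (0,1): δ = 136.85°  ·
  (0,2): δ = 35.38°  ·
  (0,3): δ = 13.01°  ✓
  (0,4): δ = 8.06°  ✓
  (0,5): δ = 48.15°  ·
  (0,6): δ = 146.43°  ·
  (1,2): δ = 78.53°  ·
  (1,3): δ = 56.16°  ·
  (1,4): δ = 35.09°  ·
  (1,5): δ = 5.00°  ✓
  (1,6): δ = 103.28°  ·
  (2,3): δ = 157.63°  ·
  (2,4): δ = 136.56°  ·
  (2,5): δ = 96.47°  ·
  (2,6): δ = 1.82°  ✓
  (3,4): δ = 158.93°  ·
  (3,5): δ = 118.84°  ·
  (3,6): δ = 20.56°  ✓
  (4,5): δ = 139.91°  ·
  (4,6): δ = 41.63°  ·
  (5,6): δ = 81.72°  ·
antipodal pairs: 5

count = 5; pairs: (0,3), (0,4), (1,5), (2,6), (3,6)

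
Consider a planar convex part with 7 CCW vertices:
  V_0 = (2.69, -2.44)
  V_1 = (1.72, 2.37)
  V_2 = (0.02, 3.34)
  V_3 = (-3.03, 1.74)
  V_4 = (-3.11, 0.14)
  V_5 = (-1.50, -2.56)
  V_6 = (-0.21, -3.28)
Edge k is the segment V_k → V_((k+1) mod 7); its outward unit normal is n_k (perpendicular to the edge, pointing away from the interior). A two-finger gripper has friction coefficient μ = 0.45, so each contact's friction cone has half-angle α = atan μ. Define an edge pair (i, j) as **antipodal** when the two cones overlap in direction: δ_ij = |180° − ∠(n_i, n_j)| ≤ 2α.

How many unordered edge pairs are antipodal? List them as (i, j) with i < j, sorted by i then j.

α = atan 0.45 = 24.23°;  2α = 48.46°
n_0 = (+0.9803, +0.1977)
n_1 = (+0.4956, +0.8686)
n_2 = (-0.4645, +0.8855)
n_3 = (-0.9988, +0.0499)
n_4 = (-0.8589, -0.5122)
n_5 = (-0.4874, -0.8732)
n_6 = (+0.2782, -0.9605)
  (0,1): δ = 131.11°  ·
  (0,2): δ = 73.72°  ·
  (0,3): δ = 14.26°  ✓
  (0,4): δ = 19.41°  ✓
  (0,5): δ = 49.43°  ·
  (0,6): δ = 94.75°  ·
  (1,2): δ = 122.61°  ·
  (1,3): δ = 63.15°  ·
  (1,4): δ = 29.48°  ✓
  (1,5): δ = 0.54°  ✓
  (1,6): δ = 45.86°  ✓
  (2,3): δ = 120.54°  ·
  (2,4): δ = 86.87°  ·
  (2,5): δ = 56.85°  ·
  (2,6): δ = 11.53°  ✓
  (3,4): δ = 146.33°  ·
  (3,5): δ = 116.31°  ·
  (3,6): δ = 70.98°  ·
  (4,5): δ = 149.98°  ·
  (4,6): δ = 104.65°  ·
  (5,6): δ = 134.68°  ·
antipodal pairs: 6

count = 6; pairs: (0,3), (0,4), (1,4), (1,5), (1,6), (2,6)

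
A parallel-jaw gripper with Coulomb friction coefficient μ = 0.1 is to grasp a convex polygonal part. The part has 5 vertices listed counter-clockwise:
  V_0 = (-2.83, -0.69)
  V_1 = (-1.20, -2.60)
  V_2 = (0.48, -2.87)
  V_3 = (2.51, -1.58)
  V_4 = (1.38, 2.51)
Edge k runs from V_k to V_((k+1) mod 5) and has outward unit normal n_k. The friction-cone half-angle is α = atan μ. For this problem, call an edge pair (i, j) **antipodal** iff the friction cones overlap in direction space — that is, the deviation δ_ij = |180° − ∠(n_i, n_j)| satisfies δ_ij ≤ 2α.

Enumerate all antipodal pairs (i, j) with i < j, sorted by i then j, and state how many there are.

α = atan 0.1 = 5.71°;  2α = 11.42°
n_0 = (-0.7607, -0.6491)
n_1 = (-0.1587, -0.9873)
n_2 = (+0.5363, -0.8440)
n_3 = (+0.9639, +0.2663)
n_4 = (-0.6051, +0.7961)
  (0,1): δ = 139.61°  ·
  (0,2): δ = 98.04°  ·
  (0,3): δ = 25.03°  ·
  (0,4): δ = 86.76°  ·
  (1,2): δ = 138.44°  ·
  (1,3): δ = 65.43°  ·
  (1,4): δ = 46.37°  ·
  (2,3): δ = 106.99°  ·
  (2,4): δ = 4.80°  ✓
  (3,4): δ = 68.21°  ·
antipodal pairs: 1

count = 1; pairs: (2,4)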